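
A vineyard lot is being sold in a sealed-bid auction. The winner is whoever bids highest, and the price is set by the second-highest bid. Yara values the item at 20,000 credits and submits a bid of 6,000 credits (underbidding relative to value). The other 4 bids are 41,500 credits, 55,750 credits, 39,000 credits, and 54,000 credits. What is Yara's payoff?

0 credits

Highest competing bid: 55,750 credits.
Yara's bid 6,000 credits is not the highest, so Yara loses, pays nothing, and earns zero payoff.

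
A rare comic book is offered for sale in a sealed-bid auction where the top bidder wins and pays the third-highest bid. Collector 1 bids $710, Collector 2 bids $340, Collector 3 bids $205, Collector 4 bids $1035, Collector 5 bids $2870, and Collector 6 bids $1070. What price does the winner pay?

Price paid: $1035.

Bids in descending order: Collector 5 $2870, then Collector 6 $1070, then Collector 4 $1035, then Collector 1 $710, then Collector 2 $340, then Collector 3 $205.
Collector 5 is the highest bidder, so Collector 5 wins.
Under the third-price rule, the price is the third-highest bid: $1035.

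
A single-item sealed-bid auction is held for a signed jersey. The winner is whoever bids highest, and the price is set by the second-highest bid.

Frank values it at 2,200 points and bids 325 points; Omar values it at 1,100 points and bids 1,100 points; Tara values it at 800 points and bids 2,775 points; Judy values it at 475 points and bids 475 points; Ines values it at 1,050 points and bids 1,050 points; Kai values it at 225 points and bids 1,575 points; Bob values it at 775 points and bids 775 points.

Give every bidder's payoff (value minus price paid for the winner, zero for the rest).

Ranking the bids: Tara 2,775 points > Kai 1,575 points > Omar 1,100 points > Ines 1,050 points > Bob 775 points > Judy 475 points > Frank 325 points.
Tara has the top bid and wins; the price is the second-highest bid, 1,575 points.
Tara's payoff = 800 points − 1,575 points = -775 points. All other bidders lose, so their payoff is 0.

Frank 0 points, Omar 0 points, Tara -775 points, Judy 0 points, Ines 0 points, Kai 0 points, Bob 0 points.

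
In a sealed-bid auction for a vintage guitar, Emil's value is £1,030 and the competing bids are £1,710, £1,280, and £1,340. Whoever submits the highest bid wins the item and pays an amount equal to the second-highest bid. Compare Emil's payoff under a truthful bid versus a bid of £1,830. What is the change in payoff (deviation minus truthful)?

The highest competing bid is £1,710.
Bidding truthfully at £1,030: the top bid is £1,710 (a rival), so Emil loses. Payoff = £0.
Bidding £1,830: Emil has the top bid, wins, and pays the second-highest bid £1,710. Payoff = £1,030 − £1,710 = -£680.
Change = -£680 − £0 = -£680.
Deviating from a truthful bid can only lose payoff in a second-price auction — never gain.

Payoff change: -£680.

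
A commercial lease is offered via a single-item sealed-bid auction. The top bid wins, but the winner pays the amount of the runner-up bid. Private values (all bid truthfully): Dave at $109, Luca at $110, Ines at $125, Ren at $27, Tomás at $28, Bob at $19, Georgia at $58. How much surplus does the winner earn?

$15

Ranking the bids: Ines $125, then Luca $110, then Dave $109, then Georgia $58, then Tomás $28, then Ren $27, then Bob $19.
Ines wins with the top bid and pays the second-highest, $110.
Surplus = $125 − $110 = $15.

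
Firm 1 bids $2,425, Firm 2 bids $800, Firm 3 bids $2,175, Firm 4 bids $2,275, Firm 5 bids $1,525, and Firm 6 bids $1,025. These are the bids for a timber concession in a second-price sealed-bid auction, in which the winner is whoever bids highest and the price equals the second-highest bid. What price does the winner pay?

Ordered from highest: Firm 1 $2,425 > Firm 4 $2,275 > Firm 3 $2,175 > Firm 5 $1,525 > Firm 6 $1,025 > Firm 2 $800.
Firm 1 is the highest bidder, so Firm 1 wins.
Under the second-price rule, the price is the second-highest bid: $2,275.

$2,275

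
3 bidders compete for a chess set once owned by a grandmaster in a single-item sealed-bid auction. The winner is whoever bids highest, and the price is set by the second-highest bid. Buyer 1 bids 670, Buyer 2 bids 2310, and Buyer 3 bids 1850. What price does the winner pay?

The winner pays 1850.

Ordered from highest: Buyer 2 2310, then Buyer 3 1850, then Buyer 1 670.
Buyer 2 has the highest bid, so Buyer 2 wins.
The second-highest bid is 1850, so that is what Buyer 2 pays.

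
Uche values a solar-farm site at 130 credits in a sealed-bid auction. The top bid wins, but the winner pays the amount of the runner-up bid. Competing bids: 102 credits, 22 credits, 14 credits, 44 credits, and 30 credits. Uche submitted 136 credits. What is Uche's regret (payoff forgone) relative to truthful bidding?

Payoff forgone: 0 credits.

The highest competing bid is 102 credits.
Bidding truthfully at 130 credits: Uche has the top bid, wins, and pays the second-highest bid 102 credits. Payoff = 130 credits − 102 credits = 28 credits.
Bidding 136 credits: Uche has the top bid, wins, and pays the second-highest bid 102 credits. Payoff = 130 credits − 102 credits = 28 credits.
Regret = truthful payoff − actual payoff = 28 credits − 28 credits = 0 credits.
The bid only affects whether you win, not the price — here both bids land on the same side of the top rival bid, so the deviation is payoff-neutral.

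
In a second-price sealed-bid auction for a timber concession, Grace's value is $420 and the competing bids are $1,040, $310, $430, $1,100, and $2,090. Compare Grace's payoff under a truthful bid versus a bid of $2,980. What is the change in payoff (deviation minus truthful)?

The highest competing bid is $2,090.
Bidding truthfully at $420: the top bid is $2,090 (a rival), so Grace loses. Payoff = $0.
Bidding $2,980: Grace has the top bid, wins, and pays the second-highest bid $2,090. Payoff = $420 − $2,090 = -$1,670.
Change = -$1,670 − $0 = -$1,670.
Deviating from a truthful bid can only lose payoff in a second-price auction — never gain.

Change in payoff: -$1,670.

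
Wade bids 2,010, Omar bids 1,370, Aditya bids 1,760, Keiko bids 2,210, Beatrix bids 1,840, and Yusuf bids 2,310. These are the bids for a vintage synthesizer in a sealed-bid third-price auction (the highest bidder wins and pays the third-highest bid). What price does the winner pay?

Ordered from highest: Yusuf 2,310 > Keiko 2,210 > Wade 2,010 > Beatrix 1,840 > Aditya 1,760 > Omar 1,370.
Yusuf is the highest bidder, so Yusuf wins.
Under the third-price rule, the price is the third-highest bid: 2,010.

The winner pays 2,010.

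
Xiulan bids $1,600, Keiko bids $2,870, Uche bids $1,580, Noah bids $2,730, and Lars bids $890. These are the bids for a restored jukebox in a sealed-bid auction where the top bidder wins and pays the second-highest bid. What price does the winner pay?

Sorted high to low: Keiko $2,870 > Noah $2,730 > Xiulan $1,600 > Uche $1,580 > Lars $890.
Keiko is the highest bidder, so Keiko wins.
Under the second-price rule, the price is the second-highest bid: $2,730.

Price paid: $2,730.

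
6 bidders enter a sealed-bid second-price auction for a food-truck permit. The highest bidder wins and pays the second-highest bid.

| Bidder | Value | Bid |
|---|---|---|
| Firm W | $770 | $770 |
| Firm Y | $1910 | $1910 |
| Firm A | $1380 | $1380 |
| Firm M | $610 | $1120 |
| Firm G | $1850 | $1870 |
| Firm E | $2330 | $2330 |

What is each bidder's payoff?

Ranking the bids: Firm E $2330 > Firm Y $1910 > Firm G $1870 > Firm A $1380 > Firm M $1120 > Firm W $770.
Firm E has the top bid and wins; the price is the second-highest bid, $1910.
Firm E's payoff = $2330 − $1910 = $420. All other bidders lose, so their payoff is 0.

Payoffs: Firm W $0, Firm Y $0, Firm A $0, Firm M $0, Firm G $0, Firm E $420.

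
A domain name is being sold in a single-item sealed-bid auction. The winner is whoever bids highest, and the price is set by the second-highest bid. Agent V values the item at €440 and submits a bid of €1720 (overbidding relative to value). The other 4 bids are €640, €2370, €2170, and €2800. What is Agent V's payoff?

Payoff = €0.

Highest competing bid: €2800.
Agent V's bid €1720 is not the highest, so Agent V loses, pays nothing, and earns zero payoff.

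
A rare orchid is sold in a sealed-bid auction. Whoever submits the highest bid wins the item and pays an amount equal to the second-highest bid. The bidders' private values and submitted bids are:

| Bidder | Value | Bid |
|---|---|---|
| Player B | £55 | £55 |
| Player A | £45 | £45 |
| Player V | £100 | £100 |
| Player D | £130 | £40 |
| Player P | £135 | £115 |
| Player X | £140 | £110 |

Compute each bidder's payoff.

Bids in descending order: Player P £115, then Player X £110, then Player V £100, then Player B £55, then Player A £45, then Player D £40.
Player P has the top bid and wins; the price is the second-highest bid, £110.
Player P's payoff = £135 − £110 = £25. All other bidders lose, so their payoff is 0.

Player B £0, Player A £0, Player V £0, Player D £0, Player P £25, Player X £0.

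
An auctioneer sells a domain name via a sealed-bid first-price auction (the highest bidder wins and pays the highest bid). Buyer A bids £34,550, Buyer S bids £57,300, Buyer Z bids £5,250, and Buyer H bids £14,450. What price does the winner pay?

Sorted high to low: Buyer S £57,300, then Buyer A £34,550, then Buyer H £14,450, then Buyer Z £5,250.
Buyer S is the highest bidder, so Buyer S wins.
Under the first-price rule, the price is the highest bid: £57,300.

The winner pays £57,300.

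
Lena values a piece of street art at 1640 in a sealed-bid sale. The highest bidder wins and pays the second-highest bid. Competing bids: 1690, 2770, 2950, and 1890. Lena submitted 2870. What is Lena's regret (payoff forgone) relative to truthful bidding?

Regret: 0.

The highest competing bid is 2950.
Bidding truthfully at 1640: the top bid is 2950 (a rival), so Lena loses. Payoff = 0.
Bidding 2870: the top bid is 2950 (a rival), so Lena loses. Payoff = 0.
Regret = truthful payoff − actual payoff = 0 − 0 = 0.
The bid only affects whether you win, not the price — here both bids land on the same side of the top rival bid, so the deviation is payoff-neutral.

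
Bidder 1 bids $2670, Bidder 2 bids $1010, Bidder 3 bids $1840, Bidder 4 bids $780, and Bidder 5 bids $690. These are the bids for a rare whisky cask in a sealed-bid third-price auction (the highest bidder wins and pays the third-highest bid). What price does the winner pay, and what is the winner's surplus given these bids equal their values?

The winner pays $1010 for a surplus of $1660.

Bids in descending order: Bidder 1 $2670; Bidder 3 $1840; Bidder 2 $1010; Bidder 4 $780; Bidder 5 $690.
Bidder 1 is the highest bidder, so Bidder 1 wins.
Under the third-price rule, the price is the third-highest bid: $1010.
Surplus = $2670 − $1010 = $1660.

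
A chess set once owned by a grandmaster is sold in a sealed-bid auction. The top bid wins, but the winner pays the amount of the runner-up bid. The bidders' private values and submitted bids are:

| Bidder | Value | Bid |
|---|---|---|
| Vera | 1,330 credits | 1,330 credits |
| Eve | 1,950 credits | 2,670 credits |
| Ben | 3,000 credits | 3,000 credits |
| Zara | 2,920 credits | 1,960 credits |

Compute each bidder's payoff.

Ranking the bids: Ben 3,000 credits; Eve 2,670 credits; Zara 1,960 credits; Vera 1,330 credits.
Ben has the top bid and wins; the price is the second-highest bid, 2,670 credits.
Ben's payoff = 3,000 credits − 2,670 credits = 330 credits. All other bidders lose, so their payoff is 0.

Payoffs: Vera 0 credits, Eve 0 credits, Ben 330 credits, Zara 0 credits.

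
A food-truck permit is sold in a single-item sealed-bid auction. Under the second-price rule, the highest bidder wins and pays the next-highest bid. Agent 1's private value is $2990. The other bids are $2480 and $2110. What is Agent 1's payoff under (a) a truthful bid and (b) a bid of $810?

(a) $510  (b) $0

The highest competing bid is $2480.
Bidding truthfully at $2990: Agent 1 has the top bid, wins, and pays the second-highest bid $2480. Payoff = $2990 − $2480 = $510.
Bidding $810: the top bid is $2480 (a rival), so Agent 1 loses. Payoff = $0.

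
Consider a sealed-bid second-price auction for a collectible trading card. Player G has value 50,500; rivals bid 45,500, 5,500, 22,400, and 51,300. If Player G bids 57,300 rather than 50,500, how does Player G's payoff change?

The highest competing bid is 51,300.
Bidding truthfully at 50,500: the top bid is 51,300 (a rival), so Player G loses. Payoff = 0.
Bidding 57,300: Player G has the top bid, wins, and pays the second-highest bid 51,300. Payoff = 50,500 − 51,300 = -800.
Change = -800 − 0 = -800.

Change in payoff: -800.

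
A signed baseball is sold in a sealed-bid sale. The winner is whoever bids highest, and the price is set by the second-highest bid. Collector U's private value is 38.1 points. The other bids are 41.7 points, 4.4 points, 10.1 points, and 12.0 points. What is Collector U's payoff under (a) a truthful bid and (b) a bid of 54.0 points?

Truthful: 0.0 points; alternative: -3.6 points.

The highest competing bid is 41.7 points.
Bidding truthfully at 38.1 points: the top bid is 41.7 points (a rival), so Collector U loses. Payoff = 0.0 points.
Bidding 54.0 points: Collector U has the top bid, wins, and pays the second-highest bid 41.7 points. Payoff = 38.1 points − 41.7 points = -3.6 points.
This is the dominant-strategy logic: truthful bidding weakly beats any alternative.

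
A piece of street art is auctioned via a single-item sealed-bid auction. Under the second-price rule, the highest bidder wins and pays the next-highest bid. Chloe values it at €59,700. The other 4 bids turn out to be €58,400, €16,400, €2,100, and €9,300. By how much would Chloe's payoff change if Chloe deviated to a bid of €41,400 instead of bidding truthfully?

Payoff change: -€1,300.

The highest competing bid is €58,400.
Bidding truthfully at €59,700: Chloe has the top bid, wins, and pays the second-highest bid €58,400. Payoff = €59,700 − €58,400 = €1,300.
Bidding €41,400: the top bid is €58,400 (a rival), so Chloe loses. Payoff = €0.
Change = €0 − €1,300 = -€1,300.
This is the dominant-strategy logic: truthful bidding weakly beats any alternative.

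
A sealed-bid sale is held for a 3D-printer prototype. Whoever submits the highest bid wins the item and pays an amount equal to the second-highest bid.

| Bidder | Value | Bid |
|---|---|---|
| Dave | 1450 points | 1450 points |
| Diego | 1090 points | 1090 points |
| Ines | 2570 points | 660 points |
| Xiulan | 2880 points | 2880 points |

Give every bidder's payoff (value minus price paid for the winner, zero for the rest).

Dave 0 points, Diego 0 points, Ines 0 points, Xiulan 1430 points.

Ranking the bids: Xiulan 2880 points, then Dave 1450 points, then Diego 1090 points, then Ines 660 points.
Xiulan has the top bid and wins; the price is the second-highest bid, 1450 points.
Xiulan's payoff = 2880 points − 1450 points = 1430 points. All other bidders lose, so their payoff is 0.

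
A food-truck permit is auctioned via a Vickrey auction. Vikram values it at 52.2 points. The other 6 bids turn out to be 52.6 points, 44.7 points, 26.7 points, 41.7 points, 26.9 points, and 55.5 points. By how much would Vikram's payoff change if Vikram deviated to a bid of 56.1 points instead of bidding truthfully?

-3.3 points

The highest competing bid is 55.5 points.
Bidding truthfully at 52.2 points: the top bid is 55.5 points (a rival), so Vikram loses. Payoff = 0.0 points.
Bidding 56.1 points: Vikram has the top bid, wins, and pays the second-highest bid 55.5 points. Payoff = 52.2 points − 55.5 points = -3.3 points.
Change = -3.3 points − 0.0 points = -3.3 points.
Deviating from a truthful bid can only lose payoff in a second-price auction — never gain.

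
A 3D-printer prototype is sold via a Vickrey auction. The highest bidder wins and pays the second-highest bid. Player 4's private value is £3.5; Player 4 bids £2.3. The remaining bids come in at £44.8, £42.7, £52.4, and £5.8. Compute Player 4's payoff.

Highest competing bid: £52.4.
Player 4's bid £2.3 is not the highest, so Player 4 loses, pays nothing, and earns zero payoff.

The bidder's payoff: £0.0.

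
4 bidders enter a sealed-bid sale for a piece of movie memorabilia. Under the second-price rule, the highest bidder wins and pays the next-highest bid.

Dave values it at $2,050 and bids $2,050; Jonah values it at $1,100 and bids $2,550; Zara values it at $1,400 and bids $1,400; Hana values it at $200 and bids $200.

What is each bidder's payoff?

Payoffs: Dave $0, Jonah -$950, Zara $0, Hana $0.

Sorted high to low: Jonah $2,550; Dave $2,050; Zara $1,400; Hana $200.
Jonah has the top bid and wins; the price is the second-highest bid, $2,050.
Jonah's payoff = $1,100 − $2,050 = -$950. All other bidders lose, so their payoff is 0.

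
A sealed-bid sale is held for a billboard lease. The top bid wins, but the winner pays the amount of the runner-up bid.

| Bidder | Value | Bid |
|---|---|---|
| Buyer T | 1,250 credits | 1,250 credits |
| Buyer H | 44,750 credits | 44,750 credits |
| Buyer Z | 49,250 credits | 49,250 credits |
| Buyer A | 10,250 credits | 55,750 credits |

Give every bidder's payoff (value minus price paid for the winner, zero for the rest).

Payoffs: Buyer T 0 credits, Buyer H 0 credits, Buyer Z 0 credits, Buyer A -39,000 credits.

Ordered from highest: Buyer A 55,750 credits > Buyer Z 49,250 credits > Buyer H 44,750 credits > Buyer T 1,250 credits.
Buyer A has the top bid and wins; the price is the second-highest bid, 49,250 credits.
Buyer A's payoff = 10,250 credits − 49,250 credits = -39,000 credits. All other bidders lose, so their payoff is 0.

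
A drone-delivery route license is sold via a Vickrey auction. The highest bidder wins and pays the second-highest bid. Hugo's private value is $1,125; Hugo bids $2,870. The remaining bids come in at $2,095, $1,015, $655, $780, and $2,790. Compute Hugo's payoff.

Highest competing bid: $2,790.
Hugo's bid $2,870 is the highest overall, so Hugo wins and pays the second-highest bid, $2,790.
Payoff = value − price = $1,125 − $2,790 = -$1,665.

-$1,665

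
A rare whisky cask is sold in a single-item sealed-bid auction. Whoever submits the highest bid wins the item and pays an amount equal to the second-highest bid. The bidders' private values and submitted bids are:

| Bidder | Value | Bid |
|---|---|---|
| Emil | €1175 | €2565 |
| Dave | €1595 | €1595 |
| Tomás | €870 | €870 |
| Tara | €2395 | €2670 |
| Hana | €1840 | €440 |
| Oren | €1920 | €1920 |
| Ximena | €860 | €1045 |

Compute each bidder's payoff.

Payoffs: Emil €0, Dave €0, Tomás €0, Tara -€170, Hana €0, Oren €0, Ximena €0.

Sorted high to low: Tara €2670 > Emil €2565 > Oren €1920 > Dave €1595 > Ximena €1045 > Tomás €870 > Hana €440.
Tara has the top bid and wins; the price is the second-highest bid, €2565.
Tara's payoff = €2395 − €2565 = -€170. All other bidders lose, so their payoff is 0.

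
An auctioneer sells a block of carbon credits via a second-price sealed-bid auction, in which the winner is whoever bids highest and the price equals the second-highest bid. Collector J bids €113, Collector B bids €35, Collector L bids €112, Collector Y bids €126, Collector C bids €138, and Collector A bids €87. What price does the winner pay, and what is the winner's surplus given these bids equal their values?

Price €126; surplus €12.

Bids in descending order: Collector C €138; Collector Y €126; Collector J €113; Collector L €112; Collector A €87; Collector B €35.
Collector C is the highest bidder, so Collector C wins.
Under the second-price rule, the price is the second-highest bid: €126.
Surplus = €138 − €126 = €12.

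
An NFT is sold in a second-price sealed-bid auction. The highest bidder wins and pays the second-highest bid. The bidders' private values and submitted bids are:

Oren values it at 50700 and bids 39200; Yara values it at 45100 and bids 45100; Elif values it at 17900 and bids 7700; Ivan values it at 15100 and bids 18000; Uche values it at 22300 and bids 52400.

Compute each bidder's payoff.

Ranking the bids: Uche 52400 > Yara 45100 > Oren 39200 > Ivan 18000 > Elif 7700.
Uche has the top bid and wins; the price is the second-highest bid, 45100.
Uche's payoff = 22300 − 45100 = -22800. All other bidders lose, so their payoff is 0.

Oren 0, Yara 0, Elif 0, Ivan 0, Uche -22800.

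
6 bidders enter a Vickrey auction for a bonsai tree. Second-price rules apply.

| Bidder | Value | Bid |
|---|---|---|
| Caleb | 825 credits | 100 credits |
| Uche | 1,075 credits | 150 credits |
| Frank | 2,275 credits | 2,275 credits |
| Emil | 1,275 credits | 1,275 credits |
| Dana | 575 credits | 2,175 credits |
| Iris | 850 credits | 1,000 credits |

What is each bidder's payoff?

Bids in descending order: Frank 2,275 credits; Dana 2,175 credits; Emil 1,275 credits; Iris 1,000 credits; Uche 150 credits; Caleb 100 credits.
Frank has the top bid and wins; the price is the second-highest bid, 2,175 credits.
Frank's payoff = 2,275 credits − 2,175 credits = 100 credits. All other bidders lose, so their payoff is 0.

Payoffs: Caleb 0 credits, Uche 0 credits, Frank 100 credits, Emil 0 credits, Dana 0 credits, Iris 0 credits.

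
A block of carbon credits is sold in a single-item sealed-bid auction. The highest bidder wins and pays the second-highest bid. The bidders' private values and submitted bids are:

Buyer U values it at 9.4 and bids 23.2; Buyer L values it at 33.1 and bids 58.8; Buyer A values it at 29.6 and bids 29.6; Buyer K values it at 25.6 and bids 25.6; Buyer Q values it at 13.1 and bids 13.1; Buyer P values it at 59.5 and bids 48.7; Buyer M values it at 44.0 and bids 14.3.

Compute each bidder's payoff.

Buyer U 0.0, Buyer L -15.6, Buyer A 0.0, Buyer K 0.0, Buyer Q 0.0, Buyer P 0.0, Buyer M 0.0.

Bids in descending order: Buyer L 58.8, then Buyer P 48.7, then Buyer A 29.6, then Buyer K 25.6, then Buyer U 23.2, then Buyer M 14.3, then Buyer Q 13.1.
Buyer L has the top bid and wins; the price is the second-highest bid, 48.7.
Buyer L's payoff = 33.1 − 48.7 = -15.6. All other bidders lose, so their payoff is 0.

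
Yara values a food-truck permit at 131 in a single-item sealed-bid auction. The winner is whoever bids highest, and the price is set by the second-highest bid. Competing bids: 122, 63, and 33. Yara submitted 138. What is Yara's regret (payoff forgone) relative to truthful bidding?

The highest competing bid is 122.
Bidding truthfully at 131: Yara has the top bid, wins, and pays the second-highest bid 122. Payoff = 131 − 122 = 9.
Bidding 138: Yara has the top bid, wins, and pays the second-highest bid 122. Payoff = 131 − 122 = 9.
Regret = truthful payoff − actual payoff = 9 − 9 = 0.

Payoff forgone: 0.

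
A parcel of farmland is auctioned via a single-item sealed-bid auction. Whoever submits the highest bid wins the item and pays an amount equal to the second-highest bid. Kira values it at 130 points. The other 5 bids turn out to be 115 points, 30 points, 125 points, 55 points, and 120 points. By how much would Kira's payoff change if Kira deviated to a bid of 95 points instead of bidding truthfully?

The highest competing bid is 125 points.
Bidding truthfully at 130 points: Kira has the top bid, wins, and pays the second-highest bid 125 points. Payoff = 130 points − 125 points = 5 points.
Bidding 95 points: the top bid is 125 points (a rival), so Kira loses. Payoff = 0 points.
Change = 0 points − 5 points = -5 points.
This is the dominant-strategy logic: truthful bidding weakly beats any alternative.

Payoff change: -5 points.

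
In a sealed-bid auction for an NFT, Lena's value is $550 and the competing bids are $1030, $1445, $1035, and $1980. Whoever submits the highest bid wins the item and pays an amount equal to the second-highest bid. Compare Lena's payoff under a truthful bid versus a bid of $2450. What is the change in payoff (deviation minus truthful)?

-$1430

The highest competing bid is $1980.
Bidding truthfully at $550: the top bid is $1980 (a rival), so Lena loses. Payoff = $0.
Bidding $2450: Lena has the top bid, wins, and pays the second-highest bid $1980. Payoff = $550 − $1980 = -$1430.
Change = -$1430 − $0 = -$1430.
This is the dominant-strategy logic: truthful bidding weakly beats any alternative.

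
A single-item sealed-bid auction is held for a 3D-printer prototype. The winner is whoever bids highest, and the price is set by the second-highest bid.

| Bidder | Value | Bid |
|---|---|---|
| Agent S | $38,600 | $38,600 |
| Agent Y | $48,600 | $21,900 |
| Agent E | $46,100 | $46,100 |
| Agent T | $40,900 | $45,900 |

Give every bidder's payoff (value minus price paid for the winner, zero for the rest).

Agent S $0, Agent Y $0, Agent E $200, Agent T $0.

Ordered from highest: Agent E $46,100, then Agent T $45,900, then Agent S $38,600, then Agent Y $21,900.
Agent E has the top bid and wins; the price is the second-highest bid, $45,900.
Agent E's payoff = $46,100 − $45,900 = $200. All other bidders lose, so their payoff is 0.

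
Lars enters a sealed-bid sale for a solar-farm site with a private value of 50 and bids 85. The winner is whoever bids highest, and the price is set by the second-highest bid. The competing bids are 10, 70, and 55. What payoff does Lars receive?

Highest competing bid: 70.
Lars's bid 85 is the highest overall, so Lars wins and pays the second-highest bid, 70.
Payoff = value − price = 50 − 70 = -20.

Lars's payoff: -20.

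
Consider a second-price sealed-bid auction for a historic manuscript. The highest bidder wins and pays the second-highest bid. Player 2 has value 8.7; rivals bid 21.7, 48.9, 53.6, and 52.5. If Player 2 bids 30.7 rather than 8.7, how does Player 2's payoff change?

The highest competing bid is 53.6.
Bidding truthfully at 8.7: the top bid is 53.6 (a rival), so Player 2 loses. Payoff = 0.0.
Bidding 30.7: the top bid is 53.6 (a rival), so Player 2 loses. Payoff = 0.0.
Change = 0.0 − 0.0 = 0.0.

Payoff change: 0.0.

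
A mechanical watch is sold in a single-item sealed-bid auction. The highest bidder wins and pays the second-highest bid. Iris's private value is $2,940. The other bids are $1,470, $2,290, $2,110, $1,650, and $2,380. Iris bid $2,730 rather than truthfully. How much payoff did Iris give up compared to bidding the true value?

The highest competing bid is $2,380.
Bidding truthfully at $2,940: Iris has the top bid, wins, and pays the second-highest bid $2,380. Payoff = $2,940 − $2,380 = $560.
Bidding $2,730: Iris has the top bid, wins, and pays the second-highest bid $2,380. Payoff = $2,940 − $2,380 = $560.
Regret = truthful payoff − actual payoff = $560 − $560 = $0.
The bid only affects whether you win, not the price — here both bids land on the same side of the top rival bid, so the deviation is payoff-neutral.

Payoff forgone: $0.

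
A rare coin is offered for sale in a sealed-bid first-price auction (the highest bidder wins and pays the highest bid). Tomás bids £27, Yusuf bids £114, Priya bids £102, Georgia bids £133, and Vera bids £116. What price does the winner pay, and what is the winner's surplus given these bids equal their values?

The winner pays £133 for a surplus of £0.

Sorted high to low: Georgia £133 > Vera £116 > Yusuf £114 > Priya £102 > Tomás £27.
Georgia is the highest bidder, so Georgia wins.
Under the first-price rule, the price is the highest bid: £133.
Surplus = £133 − £133 = £0.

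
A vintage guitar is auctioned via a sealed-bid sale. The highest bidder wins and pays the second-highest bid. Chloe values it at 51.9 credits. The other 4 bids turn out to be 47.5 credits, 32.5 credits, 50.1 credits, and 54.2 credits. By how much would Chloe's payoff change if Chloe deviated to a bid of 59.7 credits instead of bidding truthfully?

Change in payoff: -2.3 credits.

The highest competing bid is 54.2 credits.
Bidding truthfully at 51.9 credits: the top bid is 54.2 credits (a rival), so Chloe loses. Payoff = 0.0 credits.
Bidding 59.7 credits: Chloe has the top bid, wins, and pays the second-highest bid 54.2 credits. Payoff = 51.9 credits − 54.2 credits = -2.3 credits.
Change = -2.3 credits − 0.0 credits = -2.3 credits.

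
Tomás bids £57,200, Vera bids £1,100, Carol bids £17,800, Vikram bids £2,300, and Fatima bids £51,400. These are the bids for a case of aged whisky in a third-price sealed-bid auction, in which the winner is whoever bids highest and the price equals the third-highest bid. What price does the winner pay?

Price paid: £17,800.

Ranking the bids: Tomás £57,200 > Fatima £51,400 > Carol £17,800 > Vikram £2,300 > Vera £1,100.
Tomás is the highest bidder, so Tomás wins.
Under the third-price rule, the price is the third-highest bid: £17,800.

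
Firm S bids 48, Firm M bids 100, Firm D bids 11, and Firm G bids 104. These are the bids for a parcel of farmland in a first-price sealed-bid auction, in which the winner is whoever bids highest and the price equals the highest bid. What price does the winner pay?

Bids in descending order: Firm G 104, then Firm M 100, then Firm S 48, then Firm D 11.
Firm G is the highest bidder, so Firm G wins.
Under the first-price rule, the price is the highest bid: 104.

The winner pays 104.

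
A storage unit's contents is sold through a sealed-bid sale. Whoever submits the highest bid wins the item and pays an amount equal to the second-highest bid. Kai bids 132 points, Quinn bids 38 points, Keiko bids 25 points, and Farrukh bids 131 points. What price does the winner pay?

131 points

Bids in descending order: Kai 132 points > Farrukh 131 points > Quinn 38 points > Keiko 25 points.
Kai has the highest bid, so Kai wins.
The second-highest bid is 131 points, so that is what Kai pays.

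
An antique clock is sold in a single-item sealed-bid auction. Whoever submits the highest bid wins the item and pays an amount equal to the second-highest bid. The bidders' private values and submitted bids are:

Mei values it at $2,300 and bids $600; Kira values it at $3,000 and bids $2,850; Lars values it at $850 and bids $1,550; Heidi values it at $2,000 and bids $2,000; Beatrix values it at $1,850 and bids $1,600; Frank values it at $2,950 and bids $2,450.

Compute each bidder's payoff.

Payoffs: Mei $0, Kira $550, Lars $0, Heidi $0, Beatrix $0, Frank $0.

Sorted high to low: Kira $2,850 > Frank $2,450 > Heidi $2,000 > Beatrix $1,600 > Lars $1,550 > Mei $600.
Kira has the top bid and wins; the price is the second-highest bid, $2,450.
Kira's payoff = $3,000 − $2,450 = $550. All other bidders lose, so their payoff is 0.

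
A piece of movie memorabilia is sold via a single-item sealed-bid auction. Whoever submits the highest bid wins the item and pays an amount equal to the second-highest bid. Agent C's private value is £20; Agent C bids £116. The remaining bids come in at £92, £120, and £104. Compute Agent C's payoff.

Highest competing bid: £120.
Agent C's bid £116 is not the highest, so Agent C loses, pays nothing, and earns zero payoff.

£0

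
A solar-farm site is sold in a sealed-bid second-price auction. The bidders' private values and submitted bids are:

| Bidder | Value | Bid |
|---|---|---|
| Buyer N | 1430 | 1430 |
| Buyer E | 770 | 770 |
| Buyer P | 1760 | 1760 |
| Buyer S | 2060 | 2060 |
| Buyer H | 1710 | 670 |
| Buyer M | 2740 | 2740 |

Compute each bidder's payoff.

Ranking the bids: Buyer M 2740; Buyer S 2060; Buyer P 1760; Buyer N 1430; Buyer E 770; Buyer H 670.
Buyer M has the top bid and wins; the price is the second-highest bid, 2060.
Buyer M's payoff = 2740 − 2060 = 680. All other bidders lose, so their payoff is 0.

Buyer N 0, Buyer E 0, Buyer P 0, Buyer S 0, Buyer H 0, Buyer M 680.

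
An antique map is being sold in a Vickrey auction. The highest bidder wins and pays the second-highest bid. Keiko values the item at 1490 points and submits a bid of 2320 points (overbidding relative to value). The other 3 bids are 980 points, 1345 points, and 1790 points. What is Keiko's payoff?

Highest competing bid: 1790 points.
Keiko's bid 2320 points is the highest overall, so Keiko wins and pays the second-highest bid, 1790 points.
Payoff = value − price = 1490 points − 1790 points = -300 points.
Overbidding won the item at a price above value — truthful bidding would have avoided this loss.

-300 points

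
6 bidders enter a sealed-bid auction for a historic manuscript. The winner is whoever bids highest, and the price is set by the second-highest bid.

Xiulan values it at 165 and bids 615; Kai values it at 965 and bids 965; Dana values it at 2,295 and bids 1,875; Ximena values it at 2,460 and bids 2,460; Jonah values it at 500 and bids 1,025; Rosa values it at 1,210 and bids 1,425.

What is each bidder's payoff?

Payoffs: Xiulan 0, Kai 0, Dana 0, Ximena 585, Jonah 0, Rosa 0.

Ranking the bids: Ximena 2,460; Dana 1,875; Rosa 1,425; Jonah 1,025; Kai 965; Xiulan 615.
Ximena has the top bid and wins; the price is the second-highest bid, 1,875.
Ximena's payoff = 2,460 − 1,875 = 585. All other bidders lose, so their payoff is 0.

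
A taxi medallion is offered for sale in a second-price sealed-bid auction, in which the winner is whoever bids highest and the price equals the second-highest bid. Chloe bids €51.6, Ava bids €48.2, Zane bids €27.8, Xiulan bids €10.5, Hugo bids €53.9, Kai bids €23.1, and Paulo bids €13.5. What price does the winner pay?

Ranking the bids: Hugo €53.9; Chloe €51.6; Ava €48.2; Zane €27.8; Kai €23.1; Paulo €13.5; Xiulan €10.5.
Hugo is the highest bidder, so Hugo wins.
Under the second-price rule, the price is the second-highest bid: €51.6.

€51.6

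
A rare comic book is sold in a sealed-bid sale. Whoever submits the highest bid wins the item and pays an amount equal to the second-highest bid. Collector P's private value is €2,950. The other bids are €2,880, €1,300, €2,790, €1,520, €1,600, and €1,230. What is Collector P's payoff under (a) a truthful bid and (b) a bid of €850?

The highest competing bid is €2,880.
Bidding truthfully at €2,950: Collector P has the top bid, wins, and pays the second-highest bid €2,880. Payoff = €2,950 − €2,880 = €70.
Bidding €850: the top bid is €2,880 (a rival), so Collector P loses. Payoff = €0.

(a) €70  (b) €0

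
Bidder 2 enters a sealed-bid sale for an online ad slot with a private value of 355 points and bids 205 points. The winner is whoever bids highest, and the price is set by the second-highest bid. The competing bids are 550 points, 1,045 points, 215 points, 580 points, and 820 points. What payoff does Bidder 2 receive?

Highest competing bid: 1,045 points.
Bidder 2's bid 205 points is not the highest, so Bidder 2 loses, pays nothing, and earns zero payoff.

The bidder's payoff: 0 points.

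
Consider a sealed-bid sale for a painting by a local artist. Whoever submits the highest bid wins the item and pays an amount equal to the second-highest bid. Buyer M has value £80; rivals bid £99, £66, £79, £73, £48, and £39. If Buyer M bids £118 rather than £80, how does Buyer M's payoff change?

The highest competing bid is £99.
Bidding truthfully at £80: the top bid is £99 (a rival), so Buyer M loses. Payoff = £0.
Bidding £118: Buyer M has the top bid, wins, and pays the second-highest bid £99. Payoff = £80 − £99 = -£19.
Change = -£19 − £0 = -£19.

Payoff change: -£19.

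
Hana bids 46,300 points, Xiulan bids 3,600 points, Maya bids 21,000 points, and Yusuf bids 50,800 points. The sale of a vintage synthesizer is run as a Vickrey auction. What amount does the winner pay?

Bids in descending order: Yusuf 50,800 points, then Hana 46,300 points, then Maya 21,000 points, then Xiulan 3,600 points.
Yusuf has the highest bid, so Yusuf wins.
The second-highest bid is 46,300 points, so that is what Yusuf pays.

The winner pays 46,300 points.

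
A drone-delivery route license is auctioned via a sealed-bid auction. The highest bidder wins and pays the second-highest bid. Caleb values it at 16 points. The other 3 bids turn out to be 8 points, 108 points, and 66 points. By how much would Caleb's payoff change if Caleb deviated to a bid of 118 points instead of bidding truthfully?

Change in payoff: -92 points.

The highest competing bid is 108 points.
Bidding truthfully at 16 points: the top bid is 108 points (a rival), so Caleb loses. Payoff = 0 points.
Bidding 118 points: Caleb has the top bid, wins, and pays the second-highest bid 108 points. Payoff = 16 points − 108 points = -92 points.
Change = -92 points − 0 points = -92 points.
This is the dominant-strategy logic: truthful bidding weakly beats any alternative.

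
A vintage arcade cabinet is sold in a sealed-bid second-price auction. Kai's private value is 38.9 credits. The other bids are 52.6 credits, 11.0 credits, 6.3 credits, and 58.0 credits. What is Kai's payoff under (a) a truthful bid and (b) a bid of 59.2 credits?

The highest competing bid is 58.0 credits.
Bidding truthfully at 38.9 credits: the top bid is 58.0 credits (a rival), so Kai loses. Payoff = 0.0 credits.
Bidding 59.2 credits: Kai has the top bid, wins, and pays the second-highest bid 58.0 credits. Payoff = 38.9 credits − 58.0 credits = -19.1 credits.

(a) 0.0 credits  (b) -19.1 credits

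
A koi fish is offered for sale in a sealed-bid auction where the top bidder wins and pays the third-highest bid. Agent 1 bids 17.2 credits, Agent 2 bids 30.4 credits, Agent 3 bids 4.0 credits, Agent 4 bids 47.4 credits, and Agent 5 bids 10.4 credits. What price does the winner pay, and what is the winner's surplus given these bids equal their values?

The winner pays 17.2 credits for a surplus of 30.2 credits.

Ordered from highest: Agent 4 47.4 credits; Agent 2 30.4 credits; Agent 1 17.2 credits; Agent 5 10.4 credits; Agent 3 4.0 credits.
Agent 4 is the highest bidder, so Agent 4 wins.
Under the third-price rule, the price is the third-highest bid: 17.2 credits.
Surplus = 47.4 credits − 17.2 credits = 30.2 credits.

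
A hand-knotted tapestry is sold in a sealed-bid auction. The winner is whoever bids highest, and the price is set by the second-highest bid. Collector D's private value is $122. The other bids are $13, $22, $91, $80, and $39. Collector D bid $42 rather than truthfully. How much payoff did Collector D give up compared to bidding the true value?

Payoff forgone: $31.

The highest competing bid is $91.
Bidding truthfully at $122: Collector D has the top bid, wins, and pays the second-highest bid $91. Payoff = $122 − $91 = $31.
Bidding $42: the top bid is $91 (a rival), so Collector D loses. Payoff = $0.
Regret = truthful payoff − actual payoff = $31 − $0 = $31.
This is the dominant-strategy logic: truthful bidding weakly beats any alternative.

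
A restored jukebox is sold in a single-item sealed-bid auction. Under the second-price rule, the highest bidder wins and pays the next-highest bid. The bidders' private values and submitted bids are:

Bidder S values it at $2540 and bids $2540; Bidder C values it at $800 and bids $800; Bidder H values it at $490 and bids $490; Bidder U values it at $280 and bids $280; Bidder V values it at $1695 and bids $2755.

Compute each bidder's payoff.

Bids in descending order: Bidder V $2755, then Bidder S $2540, then Bidder C $800, then Bidder H $490, then Bidder U $280.
Bidder V has the top bid and wins; the price is the second-highest bid, $2540.
Bidder V's payoff = $1695 − $2540 = -$845. All other bidders lose, so their payoff is 0.

Bidder S $0, Bidder C $0, Bidder H $0, Bidder U $0, Bidder V -$845.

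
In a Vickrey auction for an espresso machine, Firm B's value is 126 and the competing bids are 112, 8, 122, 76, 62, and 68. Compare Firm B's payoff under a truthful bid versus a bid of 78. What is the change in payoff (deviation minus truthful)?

Payoff change: -4.

The highest competing bid is 122.
Bidding truthfully at 126: Firm B has the top bid, wins, and pays the second-highest bid 122. Payoff = 126 − 122 = 4.
Bidding 78: the top bid is 122 (a rival), so Firm B loses. Payoff = 0.
Change = 0 − 4 = -4.
This is the dominant-strategy logic: truthful bidding weakly beats any alternative.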